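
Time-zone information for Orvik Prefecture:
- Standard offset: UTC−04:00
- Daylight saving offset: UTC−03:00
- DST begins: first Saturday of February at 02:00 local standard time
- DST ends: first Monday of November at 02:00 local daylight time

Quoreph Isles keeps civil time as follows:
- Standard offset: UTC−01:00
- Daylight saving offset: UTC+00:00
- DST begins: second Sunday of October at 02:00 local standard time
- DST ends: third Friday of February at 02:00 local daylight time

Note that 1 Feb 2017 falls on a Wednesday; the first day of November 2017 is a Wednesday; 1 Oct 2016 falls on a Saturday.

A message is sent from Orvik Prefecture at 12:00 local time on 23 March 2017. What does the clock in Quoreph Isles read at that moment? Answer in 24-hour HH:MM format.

14:00

1 February 2017 is a Wednesday, so the first Saturday is February 4.
1 November 2017 is a Wednesday, so the first Monday is November 6.
23 March 2017 falls between 4 February and 6 November, so daylight saving is in effect and Orvik Prefecture is at UTC−03:00.
12:00 Orvik Prefecture + 3h = 15:00 UTC.
1 October 2016 is a Saturday, so the first Sunday is October 2 and the second is October 9.
1 February 2017 is a Wednesday, so the first Friday is February 3 and the third is February 17.
At the standard offset (UTC−01:00), 15:00 UTC − 1h = 14:00 Quoreph Isles standard time.
The standard-time date in Quoreph Isles, 23 March 2017, does not fall between 9 October 2016 and 17 February 2017, so daylight saving is not in effect and Quoreph Isles is at UTC−01:00.
15:00 UTC − 1h = 14:00 Quoreph Isles.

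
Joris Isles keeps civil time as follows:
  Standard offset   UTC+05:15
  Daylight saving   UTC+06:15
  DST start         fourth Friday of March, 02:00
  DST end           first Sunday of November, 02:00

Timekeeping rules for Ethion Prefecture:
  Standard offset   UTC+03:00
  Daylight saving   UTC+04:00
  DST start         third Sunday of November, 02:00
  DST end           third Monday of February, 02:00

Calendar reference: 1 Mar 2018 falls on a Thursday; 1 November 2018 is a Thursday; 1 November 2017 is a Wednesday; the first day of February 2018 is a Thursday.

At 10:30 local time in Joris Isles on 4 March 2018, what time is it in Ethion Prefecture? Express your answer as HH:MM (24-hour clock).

08:15

1 March 2018 is a Thursday, so the first Friday is March 2 and the fourth is March 23.
1 November 2018 is a Thursday, so the first Sunday is November 4.
Daylight saving runs 23 March – 4 November; 4 March 2018 is outside that window, so Joris Isles is on standard time at UTC+05:15.
10:30 Joris Isles − 5h15m = 05:15 UTC.
1 November 2017 is a Wednesday, so the first Sunday is November 5 and the third is November 19.
1 February 2018 is a Thursday, so the first Monday is February 5 and the third is February 19.
At the standard offset (UTC+03:00), 05:15 UTC + 3h = 08:15 Ethion Prefecture standard time.
Daylight saving runs 19 November 2017 – 19 February 2018; the standard-time date in Ethion Prefecture, 4 March 2018, is outside that window, so Ethion Prefecture is on standard time at UTC+03:00.
05:15 UTC + 3h = 08:15 Ethion Prefecture.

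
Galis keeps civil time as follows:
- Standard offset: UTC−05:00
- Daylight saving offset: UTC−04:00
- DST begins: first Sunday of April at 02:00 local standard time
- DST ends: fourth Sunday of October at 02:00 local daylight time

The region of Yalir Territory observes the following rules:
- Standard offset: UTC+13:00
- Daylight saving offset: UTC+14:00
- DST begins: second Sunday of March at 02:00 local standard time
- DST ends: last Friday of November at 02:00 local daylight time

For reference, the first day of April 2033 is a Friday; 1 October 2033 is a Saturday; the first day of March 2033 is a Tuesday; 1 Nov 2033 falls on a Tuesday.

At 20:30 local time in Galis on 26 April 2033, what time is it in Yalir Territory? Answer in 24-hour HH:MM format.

1 April 2033 is a Friday, so the first Sunday is April 3.
1 October 2033 is a Saturday, so the first Sunday is October 2 and the fourth is October 23.
26 April 2033 falls between 3 April and 23 October, so daylight saving is in effect and Galis is at UTC−04:00.
20:30 Galis + 4h = 00:30 UTC (rolling into the next day, 27 April 2033).
1 March 2033 is a Tuesday, so the first Sunday is March 6 and the second is March 13.
1 November 2033 is a Tuesday, so Fridays fall on 4, 11, 18, 25; the last is November 25.
At the standard offset (UTC+13:00), 00:30 UTC + 13h = 13:30 Yalir Territory standard time.
The standard-time date in Yalir Territory, 27 April 2033, falls between 13 March and 25 November, so daylight saving is in effect and Yalir Territory is at UTC+14:00.
00:30 UTC + 14h = 14:30 Yalir Territory.

14:30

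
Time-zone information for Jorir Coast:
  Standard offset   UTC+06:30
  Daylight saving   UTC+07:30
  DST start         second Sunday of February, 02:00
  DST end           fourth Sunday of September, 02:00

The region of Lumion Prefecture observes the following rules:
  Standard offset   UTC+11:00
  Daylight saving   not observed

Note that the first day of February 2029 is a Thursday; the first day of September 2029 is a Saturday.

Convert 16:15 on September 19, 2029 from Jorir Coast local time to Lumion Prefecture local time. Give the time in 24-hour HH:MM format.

1 February 2029 is a Thursday, so the first Sunday is February 4 and the second is February 11.
1 September 2029 is a Saturday, so the first Sunday is September 2 and the fourth is September 23.
Daylight saving runs 11 February – 23 September; September 19, 2029 is inside that window, so Jorir Coast is at UTC+07:30.
16:15 Jorir Coast − 7h30m = 08:45 UTC.
Lumion Prefecture has no daylight saving, so its offset is UTC+11:00 year-round.
08:45 UTC + 11h = 19:45 Lumion Prefecture.

19:45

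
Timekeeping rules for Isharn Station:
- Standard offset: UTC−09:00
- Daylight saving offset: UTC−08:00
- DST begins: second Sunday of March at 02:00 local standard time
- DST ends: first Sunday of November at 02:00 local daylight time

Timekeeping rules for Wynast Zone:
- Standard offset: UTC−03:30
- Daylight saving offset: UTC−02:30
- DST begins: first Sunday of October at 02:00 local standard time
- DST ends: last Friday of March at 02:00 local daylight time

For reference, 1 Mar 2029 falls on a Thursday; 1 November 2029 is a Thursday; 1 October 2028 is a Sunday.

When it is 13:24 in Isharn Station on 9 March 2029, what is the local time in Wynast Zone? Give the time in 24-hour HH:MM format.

19:54

1 March 2029 is a Thursday, so the first Sunday is March 4 and the second is March 11.
1 November 2029 is a Thursday, so the first Sunday is November 4.
9 March 2029 is outside the daylight-saving period (11 March – 4 November), so Isharn Station is on standard time, UTC−09:00.
13:24 Isharn Station + 9h = 22:24 UTC.
1 October 2028 is a Sunday, so the first Sunday is October 1.
1 March 2029 is a Thursday, so Fridays fall on 2, 9, 16, 23, 30; the last is March 30.
At the standard offset (UTC−03:30), 22:24 UTC − 3h30m = 18:54 Wynast Zone standard time.
The standard-time date in Wynast Zone, 9 March 2029, lies within the daylight-saving period (1 October 2028 – 30 March 2029), so Wynast Zone is on daylight time, UTC−02:30.
22:24 UTC − 2h30m = 19:54 Wynast Zone.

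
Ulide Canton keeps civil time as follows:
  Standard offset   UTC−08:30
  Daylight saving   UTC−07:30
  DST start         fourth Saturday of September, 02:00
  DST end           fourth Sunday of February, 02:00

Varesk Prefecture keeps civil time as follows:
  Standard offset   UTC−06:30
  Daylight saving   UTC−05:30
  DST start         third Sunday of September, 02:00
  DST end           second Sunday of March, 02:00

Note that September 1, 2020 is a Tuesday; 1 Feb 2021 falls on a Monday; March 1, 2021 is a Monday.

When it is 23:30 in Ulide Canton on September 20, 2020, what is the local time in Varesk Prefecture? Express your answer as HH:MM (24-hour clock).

1 September 2020 is a Tuesday, so the first Saturday is September 5 and the fourth is September 26.
1 February 2021 is a Monday, so the first Sunday is February 7 and the fourth is February 28.
September 20, 2020 is outside the daylight-saving period (26 September 2020 – 28 February 2021), so Ulide Canton is on standard time, UTC−08:30.
23:30 Ulide Canton + 8h30m = 08:00 UTC (rolling into the next day, 21 September 2020).
1 September 2020 is a Tuesday, so the first Sunday is September 6 and the third is September 20.
1 March 2021 is a Monday, so the first Sunday is March 7 and the second is March 14.
At the standard offset (UTC−06:30), 08:00 UTC − 6h30m = 01:30 Varesk Prefecture standard time.
The standard-time date in Varesk Prefecture, September 21, 2020, falls between 20 September 2020 and 14 March 2021, so daylight saving is in effect and Varesk Prefecture is at UTC−05:30.
08:00 UTC − 5h30m = 02:30 Varesk Prefecture.

02:30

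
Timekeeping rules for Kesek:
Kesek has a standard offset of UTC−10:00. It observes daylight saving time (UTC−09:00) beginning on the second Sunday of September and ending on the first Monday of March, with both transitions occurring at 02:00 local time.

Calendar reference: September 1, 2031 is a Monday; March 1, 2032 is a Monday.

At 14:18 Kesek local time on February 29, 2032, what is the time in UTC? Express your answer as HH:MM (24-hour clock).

1 September 2031 is a Monday, so the first Sunday is September 7 and the second is September 14.
1 March 2032 is a Monday, so the first Monday is March 1.
February 29, 2032 lies within the daylight-saving period (14 September 2031 – 1 March 2032), so Kesek is on daylight time, UTC−09:00.
14:18 local + 9h = 23:18 UTC.

23:18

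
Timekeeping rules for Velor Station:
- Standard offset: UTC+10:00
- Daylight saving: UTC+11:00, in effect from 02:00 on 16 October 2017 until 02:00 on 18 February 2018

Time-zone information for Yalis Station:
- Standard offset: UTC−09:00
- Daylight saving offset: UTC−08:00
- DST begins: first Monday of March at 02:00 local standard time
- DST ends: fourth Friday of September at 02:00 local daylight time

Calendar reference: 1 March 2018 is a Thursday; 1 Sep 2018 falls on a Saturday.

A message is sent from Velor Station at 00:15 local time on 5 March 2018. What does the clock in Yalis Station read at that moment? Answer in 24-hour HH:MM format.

5 March 2018 is outside the daylight-saving period (16 October 2017 – 18 February 2018), so Velor Station is on standard time, UTC+10:00.
00:15 Velor Station − 10h = 14:15 UTC (rolling into the previous day, 4 March 2018).
1 March 2018 is a Thursday, so the first Monday is March 5.
1 September 2018 is a Saturday, so the first Friday is September 7 and the fourth is September 28.
At the standard offset (UTC−09:00), 14:15 UTC − 9h = 05:15 Yalis Station standard time.
The standard-time date in Yalis Station, 4 March 2018, is outside the daylight-saving period (5 March – 28 September), so Yalis Station is on standard time, UTC−09:00.
14:15 UTC − 9h = 05:15 Yalis Station.

05:15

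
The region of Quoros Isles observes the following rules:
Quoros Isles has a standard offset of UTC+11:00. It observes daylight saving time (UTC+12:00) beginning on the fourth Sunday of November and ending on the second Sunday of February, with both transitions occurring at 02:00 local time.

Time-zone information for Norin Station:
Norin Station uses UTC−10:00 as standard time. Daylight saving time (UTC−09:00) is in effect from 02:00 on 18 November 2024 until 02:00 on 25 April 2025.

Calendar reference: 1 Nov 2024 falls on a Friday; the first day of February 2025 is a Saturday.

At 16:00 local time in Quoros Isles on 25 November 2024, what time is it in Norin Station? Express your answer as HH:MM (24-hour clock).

1 November 2024 is a Friday, so the first Sunday is November 3 and the fourth is November 24.
1 February 2025 is a Saturday, so the first Sunday is February 2 and the second is February 9.
25 November 2024 falls between 24 November 2024 and 9 February 2025, so daylight saving is in effect and Quoros Isles is at UTC+12:00.
16:00 Quoros Isles − 12h = 04:00 UTC.
At the standard offset (UTC−10:00), 04:00 UTC − 10h = 18:00 Norin Station standard time (rolling into the previous day, 24 November 2024).
The standard-time date in Norin Station, 24 November 2024, falls between 18 November 2024 and 25 April 2025, so daylight saving is in effect and Norin Station is at UTC−09:00.
04:00 UTC − 9h = 19:00 Norin Station (rolling into the previous day, 24 November 2024).

19:00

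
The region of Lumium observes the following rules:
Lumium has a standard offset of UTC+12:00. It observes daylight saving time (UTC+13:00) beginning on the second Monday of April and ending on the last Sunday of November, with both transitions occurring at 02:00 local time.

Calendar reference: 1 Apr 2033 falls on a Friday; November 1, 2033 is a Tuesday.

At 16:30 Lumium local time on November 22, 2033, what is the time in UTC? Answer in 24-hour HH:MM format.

1 April 2033 is a Friday, so the first Monday is April 4 and the second is April 11.
1 November 2033 is a Tuesday, so Sundays fall on 6, 13, 20, 27; the last is November 27.
November 22, 2033 falls between 11 April and 27 November, so daylight saving is in effect and Lumium is at UTC+13:00.
16:30 local − 13h = 03:30 UTC.

03:30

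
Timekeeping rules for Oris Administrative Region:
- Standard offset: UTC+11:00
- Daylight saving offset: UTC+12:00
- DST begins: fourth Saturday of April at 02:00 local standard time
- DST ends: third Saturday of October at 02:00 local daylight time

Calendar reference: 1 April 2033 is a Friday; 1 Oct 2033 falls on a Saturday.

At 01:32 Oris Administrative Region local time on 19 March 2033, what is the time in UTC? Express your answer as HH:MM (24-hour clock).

14:32

1 April 2033 is a Friday, so the first Saturday is April 2 and the fourth is April 23.
1 October 2033 is a Saturday, so the first Saturday is October 1 and the third is October 15.
19 March 2033 is outside the daylight-saving period (23 April – 15 October), so Oris Administrative Region is on standard time, UTC+11:00.
01:32 local − 11h = 14:32 UTC (rolling into the previous day, 18 March 2033).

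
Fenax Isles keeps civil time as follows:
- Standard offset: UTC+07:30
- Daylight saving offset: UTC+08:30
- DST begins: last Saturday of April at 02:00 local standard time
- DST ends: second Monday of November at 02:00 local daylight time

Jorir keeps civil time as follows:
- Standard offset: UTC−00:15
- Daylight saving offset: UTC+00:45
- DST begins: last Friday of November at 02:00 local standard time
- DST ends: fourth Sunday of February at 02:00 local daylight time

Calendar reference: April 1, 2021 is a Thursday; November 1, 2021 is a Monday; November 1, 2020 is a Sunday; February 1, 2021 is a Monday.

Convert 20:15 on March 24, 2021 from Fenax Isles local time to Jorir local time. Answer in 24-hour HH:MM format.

12:30

1 April 2021 is a Thursday, so Saturdays fall on 3, 10, 17, 24; the last is April 24.
1 November 2021 is a Monday, so the first Monday is November 1 and the second is November 8.
March 24, 2021 does not fall between 24 April and 8 November, so daylight saving is not in effect and Fenax Isles is at UTC+07:30.
20:15 Fenax Isles − 7h30m = 12:45 UTC.
1 November 2020 is a Sunday, so Fridays fall on 6, 13, 20, 27; the last is November 27.
1 February 2021 is a Monday, so the first Sunday is February 7 and the fourth is February 28.
At the standard offset (UTC−00:15), 12:45 UTC − 0h15m = 12:30 Jorir standard time.
The standard-time date in Jorir, March 24, 2021, does not fall between 27 November 2020 and 28 February 2021, so daylight saving is not in effect and Jorir is at UTC−00:15.
12:45 UTC − 0h15m = 12:30 Jorir.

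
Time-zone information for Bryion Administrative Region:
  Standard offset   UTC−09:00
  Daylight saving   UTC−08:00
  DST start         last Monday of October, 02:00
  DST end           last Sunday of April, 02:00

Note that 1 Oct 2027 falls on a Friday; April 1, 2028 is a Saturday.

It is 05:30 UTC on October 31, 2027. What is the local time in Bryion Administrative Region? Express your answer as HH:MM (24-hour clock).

1 October 2027 is a Friday, so Mondays fall on 4, 11, 18, 25; the last is October 25.
1 April 2028 is a Saturday, so Sundays fall on 2, 9, 16, 23, 30; the last is April 30.
At the standard offset (UTC−09:00), 05:30 UTC − 9h = 20:30 Bryion Administrative Region standard time (rolling into the previous day, 30 October 2027).
The standard-time date in Bryion Administrative Region, October 30, 2027, falls between 25 October 2027 and 30 April 2028, so daylight saving is in effect and Bryion Administrative Region is at UTC−08:00.
05:30 UTC − 8h = 21:30 local (rolling into the previous day, 30 October 2027).

21:30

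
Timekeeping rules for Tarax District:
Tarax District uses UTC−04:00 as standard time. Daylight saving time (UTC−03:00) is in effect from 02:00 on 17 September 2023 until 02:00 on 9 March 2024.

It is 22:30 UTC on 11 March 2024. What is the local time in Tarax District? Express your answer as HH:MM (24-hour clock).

At the standard offset (UTC−04:00), 22:30 UTC − 4h = 18:30 Tarax District standard time.
The standard-time date in Tarax District, 11 March 2024, is outside the daylight-saving period (17 September 2023 – 9 March 2024), so Tarax District is on standard time, UTC−04:00.
22:30 UTC − 4h = 18:30 local.

18:30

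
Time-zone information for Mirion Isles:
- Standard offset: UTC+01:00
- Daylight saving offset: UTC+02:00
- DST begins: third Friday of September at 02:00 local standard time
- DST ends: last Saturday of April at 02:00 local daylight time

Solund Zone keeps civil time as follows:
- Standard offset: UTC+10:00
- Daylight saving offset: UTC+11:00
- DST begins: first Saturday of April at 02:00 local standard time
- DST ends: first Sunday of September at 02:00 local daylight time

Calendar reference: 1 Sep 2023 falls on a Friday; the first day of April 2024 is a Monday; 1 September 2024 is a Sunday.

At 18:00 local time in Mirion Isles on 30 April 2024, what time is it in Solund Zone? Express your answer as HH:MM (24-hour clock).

1 September 2023 is a Friday, so the first Friday is September 1 and the third is September 15.
1 April 2024 is a Monday, so Saturdays fall on 6, 13, 20, 27; the last is April 27.
30 April 2024 is outside the daylight-saving period (15 September 2023 – 27 April 2024), so Mirion Isles is on standard time, UTC+01:00.
18:00 Mirion Isles − 1h = 17:00 UTC.
1 April 2024 is a Monday, so the first Saturday is April 6.
1 September 2024 is a Sunday, so the first Sunday is September 1.
At the standard offset (UTC+10:00), 17:00 UTC + 10h = 03:00 Solund Zone standard time (rolling into the next day, 1 May 2024).
The standard-time date in Solund Zone, 1 May 2024, falls between 6 April and 1 September, so daylight saving is in effect and Solund Zone is at UTC+11:00.
17:00 UTC + 11h = 04:00 Solund Zone (rolling into the next day, 1 May 2024).

04:00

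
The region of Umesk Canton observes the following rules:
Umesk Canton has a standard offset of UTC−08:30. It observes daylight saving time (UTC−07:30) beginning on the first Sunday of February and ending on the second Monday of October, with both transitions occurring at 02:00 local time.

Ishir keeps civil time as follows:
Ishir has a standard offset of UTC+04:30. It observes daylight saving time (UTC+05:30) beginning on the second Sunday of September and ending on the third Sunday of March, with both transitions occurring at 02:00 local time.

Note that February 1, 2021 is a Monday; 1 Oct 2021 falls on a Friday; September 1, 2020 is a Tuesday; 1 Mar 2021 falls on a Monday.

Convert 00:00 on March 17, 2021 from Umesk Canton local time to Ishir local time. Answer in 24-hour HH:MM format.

13:00

1 February 2021 is a Monday, so the first Sunday is February 7.
1 October 2021 is a Friday, so the first Monday is October 4 and the second is October 11.
March 17, 2021 falls between 7 February and 11 October, so daylight saving is in effect and Umesk Canton is at UTC−07:30.
00:00 Umesk Canton + 7h30m = 07:30 UTC.
1 September 2020 is a Tuesday, so the first Sunday is September 6 and the second is September 13.
1 March 2021 is a Monday, so the first Sunday is March 7 and the third is March 21.
At the standard offset (UTC+04:30), 07:30 UTC + 4h30m = 12:00 Ishir standard time.
The standard-time date in Ishir, March 17, 2021, falls between 13 September 2020 and 21 March 2021, so daylight saving is in effect and Ishir is at UTC+05:30.
07:30 UTC + 5h30m = 13:00 Ishir.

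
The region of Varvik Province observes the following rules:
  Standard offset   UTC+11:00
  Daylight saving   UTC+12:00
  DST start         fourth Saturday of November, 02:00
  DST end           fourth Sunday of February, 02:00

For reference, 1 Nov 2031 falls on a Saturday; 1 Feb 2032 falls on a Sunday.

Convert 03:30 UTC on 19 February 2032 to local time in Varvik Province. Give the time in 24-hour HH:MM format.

1 November 2031 is a Saturday, so the first Saturday is November 1 and the fourth is November 22.
1 February 2032 is a Sunday, so the first Sunday is February 1 and the fourth is February 22.
At the standard offset (UTC+11:00), 03:30 UTC + 11h = 14:30 Varvik Province standard time.
The standard-time date in Varvik Province, 19 February 2032, falls between 22 November 2031 and 22 February 2032, so daylight saving is in effect and Varvik Province is at UTC+12:00.
03:30 UTC + 12h = 15:30 local.

15:30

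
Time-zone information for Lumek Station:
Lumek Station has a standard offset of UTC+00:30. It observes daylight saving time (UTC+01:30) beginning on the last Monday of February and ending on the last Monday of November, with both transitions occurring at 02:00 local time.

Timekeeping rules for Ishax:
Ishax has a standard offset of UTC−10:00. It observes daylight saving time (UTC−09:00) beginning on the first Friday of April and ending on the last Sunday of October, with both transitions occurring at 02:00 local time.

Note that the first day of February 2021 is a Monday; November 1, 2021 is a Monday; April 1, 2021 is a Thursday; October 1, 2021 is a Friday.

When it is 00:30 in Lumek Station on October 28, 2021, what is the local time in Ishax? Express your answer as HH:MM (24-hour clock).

14:00

1 February 2021 is a Monday, so Mondays fall on 1, 8, 15, 22; the last is February 22.
1 November 2021 is a Monday, so Mondays fall on 1, 8, 15, 22, 29; the last is November 29.
Daylight saving runs 22 February – 29 November; October 28, 2021 is inside that window, so Lumek Station is at UTC+01:30.
00:30 Lumek Station − 1h30m = 23:00 UTC (rolling into the previous day, 27 October 2021).
1 April 2021 is a Thursday, so the first Friday is April 2.
1 October 2021 is a Friday, so Sundays fall on 3, 10, 17, 24, 31; the last is October 31.
At the standard offset (UTC−10:00), 23:00 UTC − 10h = 13:00 Ishax standard time.
The standard-time date in Ishax, October 27, 2021, lies within the daylight-saving period (2 April – 31 October), so Ishax is on daylight time, UTC−09:00.
23:00 UTC − 9h = 14:00 Ishax.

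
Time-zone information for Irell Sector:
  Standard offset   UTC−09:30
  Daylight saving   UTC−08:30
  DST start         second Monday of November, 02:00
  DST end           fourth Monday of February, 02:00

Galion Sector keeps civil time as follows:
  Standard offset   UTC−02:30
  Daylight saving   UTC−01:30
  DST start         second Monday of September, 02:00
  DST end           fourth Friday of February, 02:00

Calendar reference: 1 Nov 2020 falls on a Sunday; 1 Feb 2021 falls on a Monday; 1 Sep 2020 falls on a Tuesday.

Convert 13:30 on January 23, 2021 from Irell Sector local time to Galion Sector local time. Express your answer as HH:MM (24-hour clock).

1 November 2020 is a Sunday, so the first Monday is November 2 and the second is November 9.
1 February 2021 is a Monday, so the first Monday is February 1 and the fourth is February 22.
Daylight saving runs 9 November 2020 – 22 February 2021; January 23, 2021 is inside that window, so Irell Sector is at UTC−08:30.
13:30 Irell Sector + 8h30m = 22:00 UTC.
1 September 2020 is a Tuesday, so the first Monday is September 7 and the second is September 14.
1 February 2021 is a Monday, so the first Friday is February 5 and the fourth is February 26.
At the standard offset (UTC−02:30), 22:00 UTC − 2h30m = 19:30 Galion Sector standard time.
Daylight saving runs 14 September 2020 – 26 February 2021; the standard-time date in Galion Sector, January 23, 2021, is inside that window, so Galion Sector is at UTC−01:30.
22:00 UTC − 1h30m = 20:30 Galion Sector.

20:30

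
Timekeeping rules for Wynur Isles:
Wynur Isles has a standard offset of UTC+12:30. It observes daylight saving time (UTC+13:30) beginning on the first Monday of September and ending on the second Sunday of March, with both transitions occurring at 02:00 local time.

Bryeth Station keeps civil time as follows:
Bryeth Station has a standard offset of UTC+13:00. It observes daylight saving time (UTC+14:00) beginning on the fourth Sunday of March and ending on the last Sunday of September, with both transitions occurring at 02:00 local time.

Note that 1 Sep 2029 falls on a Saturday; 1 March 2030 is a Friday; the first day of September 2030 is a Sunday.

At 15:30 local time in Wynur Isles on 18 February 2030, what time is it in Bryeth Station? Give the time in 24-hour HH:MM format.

1 September 2029 is a Saturday, so the first Monday is September 3.
1 March 2030 is a Friday, so the first Sunday is March 3 and the second is March 10.
18 February 2030 falls between 3 September 2029 and 10 March 2030, so daylight saving is in effect and Wynur Isles is at UTC+13:30.
15:30 Wynur Isles − 13h30m = 02:00 UTC.
1 March 2030 is a Friday, so the first Sunday is March 3 and the fourth is March 24.
1 September 2030 is a Sunday, so Sundays fall on 1, 8, 15, 22, 29; the last is September 29.
At the standard offset (UTC+13:00), 02:00 UTC + 13h = 15:00 Bryeth Station standard time.
The standard-time date in Bryeth Station, 18 February 2030, is outside the daylight-saving period (24 March – 29 September), so Bryeth Station is on standard time, UTC+13:00.
02:00 UTC + 13h = 15:00 Bryeth Station.

15:00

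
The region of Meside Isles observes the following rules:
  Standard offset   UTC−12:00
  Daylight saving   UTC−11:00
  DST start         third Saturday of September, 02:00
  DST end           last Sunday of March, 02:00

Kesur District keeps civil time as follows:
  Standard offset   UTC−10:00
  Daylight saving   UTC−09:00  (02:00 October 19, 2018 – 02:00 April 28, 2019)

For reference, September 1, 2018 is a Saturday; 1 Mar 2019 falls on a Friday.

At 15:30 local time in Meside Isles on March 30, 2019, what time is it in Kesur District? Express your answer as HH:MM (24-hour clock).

1 September 2018 is a Saturday, so the first Saturday is September 1 and the third is September 15.
1 March 2019 is a Friday, so Sundays fall on 3, 10, 17, 24, 31; the last is March 31.
March 30, 2019 falls between 15 September 2018 and 31 March 2019, so daylight saving is in effect and Meside Isles is at UTC−11:00.
15:30 Meside Isles + 11h = 02:30 UTC (rolling into the next day, 31 March 2019).
At the standard offset (UTC−10:00), 02:30 UTC − 10h = 16:30 Kesur District standard time (rolling into the previous day, 30 March 2019).
The standard-time date in Kesur District, March 30, 2019, falls between 19 October 2018 and 28 April 2019, so daylight saving is in effect and Kesur District is at UTC−09:00.
02:30 UTC − 9h = 17:30 Kesur District (rolling into the previous day, 30 March 2019).

17:30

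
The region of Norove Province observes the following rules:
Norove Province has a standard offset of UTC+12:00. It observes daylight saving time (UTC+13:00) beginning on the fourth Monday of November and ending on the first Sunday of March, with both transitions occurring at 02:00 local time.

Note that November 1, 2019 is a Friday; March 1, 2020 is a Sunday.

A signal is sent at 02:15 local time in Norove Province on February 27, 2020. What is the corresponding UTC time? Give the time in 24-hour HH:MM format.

13:15

1 November 2019 is a Friday, so the first Monday is November 4 and the fourth is November 25.
1 March 2020 is a Sunday, so the first Sunday is March 1.
February 27, 2020 falls between 25 November 2019 and 1 March 2020, so daylight saving is in effect and Norove Province is at UTC+13:00.
02:15 local − 13h = 13:15 UTC (rolling into the previous day, 26 February 2020).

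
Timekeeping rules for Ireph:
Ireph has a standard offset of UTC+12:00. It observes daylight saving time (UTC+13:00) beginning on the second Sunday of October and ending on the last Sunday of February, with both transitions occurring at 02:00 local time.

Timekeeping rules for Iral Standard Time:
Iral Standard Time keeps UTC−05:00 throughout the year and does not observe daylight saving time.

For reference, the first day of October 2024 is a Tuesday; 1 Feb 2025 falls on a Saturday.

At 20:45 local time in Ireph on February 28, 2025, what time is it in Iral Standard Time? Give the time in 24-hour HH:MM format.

03:45

1 October 2024 is a Tuesday, so the first Sunday is October 6 and the second is October 13.
1 February 2025 is a Saturday, so Sundays fall on 2, 9, 16, 23; the last is February 23.
February 28, 2025 is outside the daylight-saving period (13 October 2024 – 23 February 2025), so Ireph is on standard time, UTC+12:00.
20:45 Ireph − 12h = 08:45 UTC.
Iral Standard Time has no daylight saving, so its offset is UTC−05:00 year-round.
08:45 UTC − 5h = 03:45 Iral Standard Time.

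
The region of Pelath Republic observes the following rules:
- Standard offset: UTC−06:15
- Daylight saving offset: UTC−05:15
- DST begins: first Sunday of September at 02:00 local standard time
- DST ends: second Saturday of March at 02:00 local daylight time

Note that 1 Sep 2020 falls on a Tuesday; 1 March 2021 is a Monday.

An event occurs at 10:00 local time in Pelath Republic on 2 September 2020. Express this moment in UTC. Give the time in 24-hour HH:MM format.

1 September 2020 is a Tuesday, so the first Sunday is September 6.
1 March 2021 is a Monday, so the first Saturday is March 6 and the second is March 13.
Daylight saving runs 6 September 2020 – 13 March 2021; 2 September 2020 is outside that window, so Pelath Republic is on standard time at UTC−06:15.
10:00 local + 6h15m = 16:15 UTC.

16:15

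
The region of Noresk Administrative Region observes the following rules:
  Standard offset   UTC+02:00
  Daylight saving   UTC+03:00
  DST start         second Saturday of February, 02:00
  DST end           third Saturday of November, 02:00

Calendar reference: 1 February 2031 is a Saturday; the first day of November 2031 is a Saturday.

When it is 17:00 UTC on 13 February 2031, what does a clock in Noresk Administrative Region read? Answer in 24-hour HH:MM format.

20:00

1 February 2031 is a Saturday, so the first Saturday is February 1 and the second is February 8.
1 November 2031 is a Saturday, so the first Saturday is November 1 and the third is November 15.
At the standard offset (UTC+02:00), 17:00 UTC + 2h = 19:00 Noresk Administrative Region standard time.
The standard-time date in Noresk Administrative Region, 13 February 2031, falls between 8 February and 15 November, so daylight saving is in effect and Noresk Administrative Region is at UTC+03:00.
17:00 UTC + 3h = 20:00 local.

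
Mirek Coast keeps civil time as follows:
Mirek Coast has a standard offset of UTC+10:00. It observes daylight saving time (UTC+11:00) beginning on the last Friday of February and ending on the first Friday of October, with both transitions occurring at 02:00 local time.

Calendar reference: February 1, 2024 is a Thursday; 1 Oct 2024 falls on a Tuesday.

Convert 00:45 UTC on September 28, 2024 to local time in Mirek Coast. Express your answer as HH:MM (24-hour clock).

11:45

1 February 2024 is a Thursday, so Fridays fall on 2, 9, 16, 23; the last is February 23.
1 October 2024 is a Tuesday, so the first Friday is October 4.
At the standard offset (UTC+10:00), 00:45 UTC + 10h = 10:45 Mirek Coast standard time.
The standard-time date in Mirek Coast, September 28, 2024, lies within the daylight-saving period (23 February – 4 October), so Mirek Coast is on daylight time, UTC+11:00.
00:45 UTC + 11h = 11:45 local.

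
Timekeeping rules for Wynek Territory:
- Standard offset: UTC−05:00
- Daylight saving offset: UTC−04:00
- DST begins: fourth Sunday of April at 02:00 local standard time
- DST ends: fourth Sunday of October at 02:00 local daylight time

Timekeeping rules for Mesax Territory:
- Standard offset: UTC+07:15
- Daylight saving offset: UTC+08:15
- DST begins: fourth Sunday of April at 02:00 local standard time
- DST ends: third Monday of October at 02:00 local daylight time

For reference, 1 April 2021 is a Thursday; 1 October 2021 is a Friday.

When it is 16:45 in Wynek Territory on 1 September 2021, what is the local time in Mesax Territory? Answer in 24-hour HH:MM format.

05:00

1 April 2021 is a Thursday, so the first Sunday is April 4 and the fourth is April 25.
1 October 2021 is a Friday, so the first Sunday is October 3 and the fourth is October 24.
1 September 2021 falls between 25 April and 24 October, so daylight saving is in effect and Wynek Territory is at UTC−04:00.
16:45 Wynek Territory + 4h = 20:45 UTC.
1 April 2021 is a Thursday, so the first Sunday is April 4 and the fourth is April 25.
1 October 2021 is a Friday, so the first Monday is October 4 and the third is October 18.
At the standard offset (UTC+07:15), 20:45 UTC + 7h15m = 04:00 Mesax Territory standard time (rolling into the next day, 2 September 2021).
The standard-time date in Mesax Territory, 2 September 2021, lies within the daylight-saving period (25 April – 18 October), so Mesax Territory is on daylight time, UTC+08:15.
20:45 UTC + 8h15m = 05:00 Mesax Territory (rolling into the next day, 2 September 2021).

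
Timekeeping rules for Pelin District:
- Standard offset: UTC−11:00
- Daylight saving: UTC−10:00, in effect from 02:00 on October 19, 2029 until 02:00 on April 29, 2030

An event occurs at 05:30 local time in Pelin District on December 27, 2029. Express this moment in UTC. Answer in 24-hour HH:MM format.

15:30

December 27, 2029 lies within the daylight-saving period (19 October 2029 – 29 April 2030), so Pelin District is on daylight time, UTC−10:00.
05:30 local + 10h = 15:30 UTC.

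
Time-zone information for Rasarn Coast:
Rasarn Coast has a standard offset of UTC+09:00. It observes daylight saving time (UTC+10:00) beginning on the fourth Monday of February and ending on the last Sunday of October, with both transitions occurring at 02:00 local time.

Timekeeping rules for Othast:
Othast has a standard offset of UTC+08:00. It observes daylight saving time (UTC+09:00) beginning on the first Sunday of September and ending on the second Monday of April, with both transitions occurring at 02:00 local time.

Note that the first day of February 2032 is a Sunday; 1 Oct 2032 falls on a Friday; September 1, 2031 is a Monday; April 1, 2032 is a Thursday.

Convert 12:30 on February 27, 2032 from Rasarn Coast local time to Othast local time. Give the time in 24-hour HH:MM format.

1 February 2032 is a Sunday, so the first Monday is February 2 and the fourth is February 23.
1 October 2032 is a Friday, so Sundays fall on 3, 10, 17, 24, 31; the last is October 31.
Daylight saving runs 23 February – 31 October; February 27, 2032 is inside that window, so Rasarn Coast is at UTC+10:00.
12:30 Rasarn Coast − 10h = 02:30 UTC.
1 September 2031 is a Monday, so the first Sunday is September 7.
1 April 2032 is a Thursday, so the first Monday is April 5 and the second is April 12.
At the standard offset (UTC+08:00), 02:30 UTC + 8h = 10:30 Othast standard time.
Daylight saving runs 7 September 2031 – 12 April 2032; the standard-time date in Othast, February 27, 2032, is inside that window, so Othast is at UTC+09:00.
02:30 UTC + 9h = 11:30 Othast.

11:30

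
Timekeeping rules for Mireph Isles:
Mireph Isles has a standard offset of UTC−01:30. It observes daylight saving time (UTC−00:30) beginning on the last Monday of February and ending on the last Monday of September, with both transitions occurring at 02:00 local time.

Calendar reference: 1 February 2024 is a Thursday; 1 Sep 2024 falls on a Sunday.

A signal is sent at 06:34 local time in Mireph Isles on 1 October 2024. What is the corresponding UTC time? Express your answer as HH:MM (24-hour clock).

08:04

1 February 2024 is a Thursday, so Mondays fall on 5, 12, 19, 26; the last is February 26.
1 September 2024 is a Sunday, so Mondays fall on 2, 9, 16, 23, 30; the last is September 30.
1 October 2024 is outside the daylight-saving period (26 February – 30 September), so Mireph Isles is on standard time, UTC−01:30.
06:34 local + 1h30m = 08:04 UTC.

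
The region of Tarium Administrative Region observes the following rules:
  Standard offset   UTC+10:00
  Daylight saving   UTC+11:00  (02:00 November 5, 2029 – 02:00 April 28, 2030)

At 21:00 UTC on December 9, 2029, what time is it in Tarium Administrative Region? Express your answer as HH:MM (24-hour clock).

At the standard offset (UTC+10:00), 21:00 UTC + 10h = 07:00 Tarium Administrative Region standard time (rolling into the next day, 10 December 2029).
Daylight saving runs 5 November 2029 – 28 April 2030; the standard-time date in Tarium Administrative Region, December 10, 2029, is inside that window, so Tarium Administrative Region is at UTC+11:00.
21:00 UTC + 11h = 08:00 local (rolling into the next day, 10 December 2029).

08:00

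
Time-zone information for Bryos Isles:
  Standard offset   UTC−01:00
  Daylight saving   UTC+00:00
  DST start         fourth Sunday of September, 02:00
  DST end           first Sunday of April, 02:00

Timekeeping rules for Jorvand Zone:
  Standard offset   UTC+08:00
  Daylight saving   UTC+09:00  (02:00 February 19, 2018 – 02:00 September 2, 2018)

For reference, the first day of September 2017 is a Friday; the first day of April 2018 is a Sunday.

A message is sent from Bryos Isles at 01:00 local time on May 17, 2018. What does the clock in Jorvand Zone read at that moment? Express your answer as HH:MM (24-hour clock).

1 September 2017 is a Friday, so the first Sunday is September 3 and the fourth is September 24.
1 April 2018 is a Sunday, so the first Sunday is April 1.
May 17, 2018 does not fall between 24 September 2017 and 1 April 2018, so daylight saving is not in effect and Bryos Isles is at UTC−01:00.
01:00 Bryos Isles + 1h = 02:00 UTC.
At the standard offset (UTC+08:00), 02:00 UTC + 8h = 10:00 Jorvand Zone standard time.
Daylight saving runs 19 February – 2 September; the standard-time date in Jorvand Zone, May 17, 2018, is inside that window, so Jorvand Zone is at UTC+09:00.
02:00 UTC + 9h = 11:00 Jorvand Zone.

11:00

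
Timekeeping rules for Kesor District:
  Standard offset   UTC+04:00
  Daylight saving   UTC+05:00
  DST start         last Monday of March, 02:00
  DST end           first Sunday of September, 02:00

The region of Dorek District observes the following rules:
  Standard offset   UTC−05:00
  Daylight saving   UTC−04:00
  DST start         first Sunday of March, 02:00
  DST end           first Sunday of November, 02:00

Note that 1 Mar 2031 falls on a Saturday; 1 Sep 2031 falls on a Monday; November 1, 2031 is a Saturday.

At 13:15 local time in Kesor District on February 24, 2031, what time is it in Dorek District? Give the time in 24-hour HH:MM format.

04:15

1 March 2031 is a Saturday, so Mondays fall on 3, 10, 17, 24, 31; the last is March 31.
1 September 2031 is a Monday, so the first Sunday is September 7.
Daylight saving runs 31 March – 7 September; February 24, 2031 is outside that window, so Kesor District is on standard time at UTC+04:00.
13:15 Kesor District − 4h = 09:15 UTC.
1 March 2031 is a Saturday, so the first Sunday is March 2.
1 November 2031 is a Saturday, so the first Sunday is November 2.
At the standard offset (UTC−05:00), 09:15 UTC − 5h = 04:15 Dorek District standard time.
Daylight saving runs 2 March – 2 November; the standard-time date in Dorek District, February 24, 2031, is outside that window, so Dorek District is on standard time at UTC−05:00.
09:15 UTC − 5h = 04:15 Dorek District.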